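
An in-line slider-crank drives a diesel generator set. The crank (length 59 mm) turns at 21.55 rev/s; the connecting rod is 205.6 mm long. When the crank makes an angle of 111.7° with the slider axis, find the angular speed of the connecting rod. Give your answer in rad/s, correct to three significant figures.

14.9

ω = 135.4 rad/s (converted from 21.55 rev/s).
The rod makes angle φ with the slider axis where L sinφ = r sinθ; differentiating, L cosφ·φ̇ = r ω cosθ.
L cosφ = √(L² − r² sin²θ) = 0.19816 m.
|ω_rod| = r ω |cosθ| / √(L² − r² sin²θ) = 0.059·135.4·0.36975/0.19816 = 14.906 rad/s.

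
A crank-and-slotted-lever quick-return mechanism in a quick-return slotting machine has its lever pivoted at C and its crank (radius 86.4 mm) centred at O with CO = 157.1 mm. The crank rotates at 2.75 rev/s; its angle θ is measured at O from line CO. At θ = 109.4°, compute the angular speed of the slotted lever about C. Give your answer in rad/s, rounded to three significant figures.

ω = 17.28 rad/s (from 2.75 rev/s).
Crank pin A relative to C: A = (d + r cosθ, r sinθ); lever angle φ = atan2(r sinθ, d + r cosθ).
Differentiating tanφ: φ̇ = rω(d cosθ + r)/(d² + r² + 2dr cosθ).
d² + r² + 2dr cosθ = |CA|² = 0.0231282 m²;  d cosθ + r = +0.034217 m.
|ω_lever| = |0.0864·17.28·+0.034217| / 0.0231282 = 2.2087 rad/s.

2.21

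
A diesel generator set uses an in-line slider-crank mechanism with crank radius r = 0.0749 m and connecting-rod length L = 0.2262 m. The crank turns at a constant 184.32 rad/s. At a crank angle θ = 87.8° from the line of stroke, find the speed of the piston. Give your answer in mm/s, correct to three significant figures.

14000

ω = 184.3 rad/s
For an in-line slider-crank, x = r cosθ + √(L² − r² sin²θ), so v = −rω sinθ·[1 + r cosθ/√(L² − r² sin²θ)].
With r = 0.0749 m, L = 0.2262 m, θ = 87.8°: √(L² − r² sin²θ) = 0.21346 m.
v = −0.0749·184.3·0.99926·[1 + 0.0749·0.03839/0.21346] = -13.981 m/s.
|v| = 13.981 m/s = 13981 mm/s.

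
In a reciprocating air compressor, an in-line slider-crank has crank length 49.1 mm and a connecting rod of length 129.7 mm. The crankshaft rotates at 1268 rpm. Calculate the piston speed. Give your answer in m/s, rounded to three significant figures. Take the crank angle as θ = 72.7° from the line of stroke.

ω = 2π·1268/60 = 132.8 rad/s
For an in-line slider-crank, x = r cosθ + √(L² − r² sin²θ), so v = −rω sinθ·[1 + r cosθ/√(L² − r² sin²θ)].
With r = 0.0491 m, L = 0.1297 m, θ = 72.7°: √(L² − r² sin²θ) = 0.12093 m.
v = −0.0491·132.8·0.95476·[1 + 0.0491·0.29737/0.12093] = -6.9763 m/s.
|v| = 6.9763 m/s.

6.98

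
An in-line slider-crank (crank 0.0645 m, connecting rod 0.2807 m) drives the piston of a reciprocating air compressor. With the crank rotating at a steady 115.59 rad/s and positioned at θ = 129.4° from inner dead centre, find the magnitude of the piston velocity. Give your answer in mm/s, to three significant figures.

ω = 115.6 rad/s
For an in-line slider-crank, x = r cosθ + √(L² − r² sin²θ), so v = −rω sinθ·[1 + r cosθ/√(L² − r² sin²θ)].
With r = 0.0645 m, L = 0.2807 m, θ = 129.4°: √(L² − r² sin²θ) = 0.27624 m.
v = −0.0645·115.6·0.77273·[1 + 0.0645·-0.63473/0.27624] = -4.9073 m/s.
|v| = 4.9073 m/s = 4907.3 mm/s.

4910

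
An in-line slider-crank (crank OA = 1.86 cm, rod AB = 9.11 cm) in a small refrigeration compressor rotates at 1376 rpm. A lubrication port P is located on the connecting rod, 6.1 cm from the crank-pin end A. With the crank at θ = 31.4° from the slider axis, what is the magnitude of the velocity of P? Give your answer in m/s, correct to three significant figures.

1.73

ω = 144.1 rad/s.  Crank-pin speed |V_A| = rω = 2.6802 m/s, perpendicular to OA.
Rod angle: sinφ = −(r/L) sinθ ⇒ φ = -6.106°; ω_rod = −rω cosθ/√(L²−r²sin²θ) = -25.255 rad/s.
V_P = V_A + ω_rod × AP, with AP = 0.061 m along the rod.
Components: V_Px = −rω sinθ − a·ω_rod·sinφ = -1.5603 m/s;  V_Py = rω cosθ + a·ω_rod·cosφ = +0.75585 m/s.
|V_P| = √(V_Px² + V_Py²) = 1.7337 m/s.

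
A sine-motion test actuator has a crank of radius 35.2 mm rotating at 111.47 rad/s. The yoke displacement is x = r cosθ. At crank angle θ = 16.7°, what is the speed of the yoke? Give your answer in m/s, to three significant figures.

ω = 111.5 rad/s
x = r cosθ ⇒ ẋ = −rω sinθ.
|v| = rω|sinθ| = 0.0352·111.5·|sin 16.7°| = 1.1275 m/s.

1.13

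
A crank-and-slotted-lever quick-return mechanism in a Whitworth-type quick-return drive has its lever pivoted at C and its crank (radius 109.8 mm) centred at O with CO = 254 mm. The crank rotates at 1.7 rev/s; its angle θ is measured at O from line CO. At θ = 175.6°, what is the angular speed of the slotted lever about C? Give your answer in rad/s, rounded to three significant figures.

ω = 10.68 rad/s (from 1.7 rev/s).
Crank pin A relative to C: A = (d + r cosθ, r sinθ); lever angle φ = atan2(r sinθ, d + r cosθ).
Differentiating tanφ: φ̇ = rω(d cosθ + r)/(d² + r² + 2dr cosθ).
d² + r² + 2dr cosθ = |CA|² = 0.020958 m²;  d cosθ + r = -0.14345 m.
|ω_lever| = |0.1098·10.68·-0.14345| / 0.020958 = 8.0276 rad/s.

8.03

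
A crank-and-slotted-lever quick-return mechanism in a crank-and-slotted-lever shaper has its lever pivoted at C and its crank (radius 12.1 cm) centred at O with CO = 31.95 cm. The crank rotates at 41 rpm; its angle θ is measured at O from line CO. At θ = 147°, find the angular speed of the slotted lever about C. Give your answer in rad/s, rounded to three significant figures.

ω = 4.294 rad/s (from 41 rpm).
Crank pin A relative to C: A = (d + r cosθ, r sinθ); lever angle φ = atan2(r sinθ, d + r cosθ).
Differentiating tanφ: φ̇ = rω(d cosθ + r)/(d² + r² + 2dr cosθ).
d² + r² + 2dr cosθ = |CA|² = 0.0518761 m²;  d cosθ + r = -0.14696 m.
|ω_lever| = |0.121·4.294·-0.14696| / 0.0518761 = 1.4717 rad/s.

1.47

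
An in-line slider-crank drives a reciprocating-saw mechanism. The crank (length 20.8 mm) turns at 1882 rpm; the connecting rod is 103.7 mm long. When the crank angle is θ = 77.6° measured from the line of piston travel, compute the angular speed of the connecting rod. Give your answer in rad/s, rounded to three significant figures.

8.66

ω = 197.1 rad/s (converted from 1882 rpm).
The rod makes angle φ with the slider axis where L sinφ = r sinθ; differentiating, L cosφ·φ̇ = r ω cosθ.
L cosφ = √(L² − r² sin²θ) = 0.10169 m.
|ω_rod| = r ω |cosθ| / √(L² − r² sin²θ) = 0.0208·197.1·0.21474/0.10169 = 8.6563 rad/s.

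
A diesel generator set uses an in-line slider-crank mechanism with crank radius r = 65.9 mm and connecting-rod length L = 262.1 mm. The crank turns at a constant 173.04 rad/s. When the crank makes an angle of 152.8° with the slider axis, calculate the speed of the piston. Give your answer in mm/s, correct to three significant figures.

4040

ω = 173 rad/s
For an in-line slider-crank, x = r cosθ + √(L² − r² sin²θ), so v = −rω sinθ·[1 + r cosθ/√(L² − r² sin²θ)].
With r = 0.0659 m, L = 0.2621 m, θ = 152.8°: √(L² − r² sin²θ) = 0.26036 m.
v = −0.0659·173·0.45710·[1 + 0.0659·-0.88942/0.26036] = -4.039 m/s.
|v| = 4.039 m/s = 4039 mm/s.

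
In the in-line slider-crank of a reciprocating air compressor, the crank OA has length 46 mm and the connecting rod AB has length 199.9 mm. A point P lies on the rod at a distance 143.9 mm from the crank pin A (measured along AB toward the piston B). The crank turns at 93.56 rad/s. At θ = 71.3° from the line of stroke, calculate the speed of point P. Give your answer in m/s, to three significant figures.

ω = 93.56 rad/s.  Crank-pin speed |V_A| = rω = 4.3038 m/s, perpendicular to OA.
Rod angle: sinφ = −(r/L) sinθ ⇒ φ = -12.590°; ω_rod = −rω cosθ/√(L²−r²sin²θ) = -7.0727 rad/s.
V_P = V_A + ω_rod × AP, with AP = 0.1439 m along the rod.
Components: V_Px = −rω sinθ − a·ω_rod·sinφ = -4.2984 m/s;  V_Py = rω cosθ + a·ω_rod·cosφ = +0.38655 m/s.
|V_P| = √(V_Px² + V_Py²) = 4.3158 m/s.

4.32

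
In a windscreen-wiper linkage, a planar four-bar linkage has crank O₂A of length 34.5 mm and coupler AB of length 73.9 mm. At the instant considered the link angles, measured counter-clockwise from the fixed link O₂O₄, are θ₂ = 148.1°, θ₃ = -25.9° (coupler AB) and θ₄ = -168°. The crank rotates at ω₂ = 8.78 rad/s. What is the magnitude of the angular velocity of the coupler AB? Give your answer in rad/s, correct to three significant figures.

ω₂ = 8.78 rad/s
Differentiating the loop-closure r₂e^{iθ₂}+r₃e^{iθ₃}=r₁+r₄e^{iθ₄} gives r₂ω₂e^{iθ₂}+r₃ω₃e^{iθ₃}=r₄ω₄e^{iθ₄}.
Eliminating the other unknown: ω₃ = r₂ω₂ sin(θ₄−θ₂) / [r₃ sin(θ₃−θ₄)].
Numerator sine = +0.69340; denominator sine = +0.61429.
Result = 0.0345·8.78·(+0.69340) / (0.0739·(+0.61429)) = +4.6268 rad/s; magnitude 4.6268 rad/s.

4.63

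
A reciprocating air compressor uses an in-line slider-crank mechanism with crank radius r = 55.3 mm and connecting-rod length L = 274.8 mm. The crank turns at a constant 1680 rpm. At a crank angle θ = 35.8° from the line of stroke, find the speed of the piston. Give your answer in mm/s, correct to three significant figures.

6630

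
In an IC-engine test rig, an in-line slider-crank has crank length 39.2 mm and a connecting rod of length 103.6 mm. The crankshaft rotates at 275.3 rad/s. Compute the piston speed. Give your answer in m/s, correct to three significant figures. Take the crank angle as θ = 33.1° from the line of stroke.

7.80

ω = 275.3 rad/s
For an in-line slider-crank, x = r cosθ + √(L² − r² sin²θ), so v = −rω sinθ·[1 + r cosθ/√(L² − r² sin²θ)].
With r = 0.0392 m, L = 0.1036 m, θ = 33.1°: √(L² − r² sin²θ) = 0.10136 m.
v = −0.0392·275.3·0.54610·[1 + 0.0392·0.83772/0.10136] = -7.8027 m/s.
|v| = 7.8027 m/s.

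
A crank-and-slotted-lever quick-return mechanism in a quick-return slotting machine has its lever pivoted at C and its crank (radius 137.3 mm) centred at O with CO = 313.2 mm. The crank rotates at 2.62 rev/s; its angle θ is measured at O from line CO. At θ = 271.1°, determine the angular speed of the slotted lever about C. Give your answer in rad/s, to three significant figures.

2.73

ω = 16.46 rad/s (from 2.62 rev/s).
Crank pin A relative to C: A = (d + r cosθ, r sinθ); lever angle φ = atan2(r sinθ, d + r cosθ).
Differentiating tanφ: φ̇ = rω(d cosθ + r)/(d² + r² + 2dr cosθ).
d² + r² + 2dr cosθ = |CA|² = 0.118597 m²;  d cosθ + r = +0.14331 m.
|ω_lever| = |0.1373·16.46·+0.14331| / 0.118597 = 2.7313 rad/s.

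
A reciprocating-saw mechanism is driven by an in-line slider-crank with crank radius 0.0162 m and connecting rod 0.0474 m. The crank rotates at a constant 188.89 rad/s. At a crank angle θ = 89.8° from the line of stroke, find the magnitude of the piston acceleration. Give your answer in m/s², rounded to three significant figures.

208

ω = 188.9 rad/s
x(θ) = r cosθ + √(L² − r² sin²θ); with ω constant, a = ω²·d²x/dθ².
d²x/dθ² = −r cosθ − r²(cos2θ)/√u − r⁴ sin²2θ/(4u^{3/2}),  u = L² − r² sin²θ = 0.00198432 m².
Substituting r = 0.0162 m, L = 0.0474 m, θ = 89.8°: d²x/dθ² = +0.0058348 m.
a = ω²·d²x/dθ² = (188.9)²·(+0.0058348) = +208.18 m/s²;  |a| = 208.18 m/s².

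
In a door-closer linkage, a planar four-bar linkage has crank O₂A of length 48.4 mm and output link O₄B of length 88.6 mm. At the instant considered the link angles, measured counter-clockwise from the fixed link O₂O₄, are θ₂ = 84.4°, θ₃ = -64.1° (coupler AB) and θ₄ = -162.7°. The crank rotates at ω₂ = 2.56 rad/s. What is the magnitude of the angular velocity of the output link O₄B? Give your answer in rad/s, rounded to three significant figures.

0.739

ω₂ = 2.56 rad/s
Differentiating the loop-closure r₂e^{iθ₂}+r₃e^{iθ₃}=r₁+r₄e^{iθ₄} gives r₂ω₂e^{iθ₂}+r₃ω₃e^{iθ₃}=r₄ω₄e^{iθ₄}.
Eliminating the other unknown: ω₄ = r₂ω₂ sin(θ₂−θ₃) / [r₄ sin(θ₄−θ₃)].
Numerator sine = +0.52250; denominator sine = -0.98876.
Result = 0.0484·2.56·(+0.52250) / (0.0886·(-0.98876)) = -0.73901 rad/s; magnitude 0.73901 rad/s.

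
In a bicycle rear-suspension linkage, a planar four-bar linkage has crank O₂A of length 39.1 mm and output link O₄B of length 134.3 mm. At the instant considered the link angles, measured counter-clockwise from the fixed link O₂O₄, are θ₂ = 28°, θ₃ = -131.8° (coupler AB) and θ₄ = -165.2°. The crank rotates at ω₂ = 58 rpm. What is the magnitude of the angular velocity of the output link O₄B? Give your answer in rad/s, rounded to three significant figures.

ω₂ = 6.074 rad/s (from 58 rpm).
Differentiating the loop-closure r₂e^{iθ₂}+r₃e^{iθ₃}=r₁+r₄e^{iθ₄} gives r₂ω₂e^{iθ₂}+r₃ω₃e^{iθ₃}=r₄ω₄e^{iθ₄}.
Eliminating the other unknown: ω₄ = r₂ω₂ sin(θ₂−θ₃) / [r₄ sin(θ₄−θ₃)].
Numerator sine = +0.34530; denominator sine = -0.55048.
Result = 0.0391·6.074·(+0.34530) / (0.1343·(-0.55048)) = -1.1092 rad/s; magnitude 1.1092 rad/s.

1.11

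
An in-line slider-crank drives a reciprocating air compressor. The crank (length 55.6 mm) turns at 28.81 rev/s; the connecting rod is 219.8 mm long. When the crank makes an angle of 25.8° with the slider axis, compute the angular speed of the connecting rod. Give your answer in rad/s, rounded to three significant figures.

41.5

ω = 181 rad/s (converted from 28.81 rev/s).
The rod makes angle φ with the slider axis where L sinφ = r sinθ; differentiating, L cosφ·φ̇ = r ω cosθ.
L cosφ = √(L² − r² sin²θ) = 0.21846 m.
|ω_rod| = r ω |cosθ| / √(L² − r² sin²θ) = 0.0556·181·0.90032/0.21846 = 41.478 rad/s.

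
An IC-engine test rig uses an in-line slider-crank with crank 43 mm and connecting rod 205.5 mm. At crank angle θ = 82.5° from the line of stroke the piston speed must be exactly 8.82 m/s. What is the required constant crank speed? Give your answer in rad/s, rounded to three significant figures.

For an in-line slider-crank, |v_piston| = rω|sinθ|·[1 + r cosθ/√(L² − r² sin²θ)].
With r = 0.043 m, L = 0.2055 m, θ = 82.5°: the bracketed kinematic factor |dx/dθ| = 0.043822 m.
ω = v/|dx/dθ| = 8.82/0.043822 = 201.27 rad/s.

201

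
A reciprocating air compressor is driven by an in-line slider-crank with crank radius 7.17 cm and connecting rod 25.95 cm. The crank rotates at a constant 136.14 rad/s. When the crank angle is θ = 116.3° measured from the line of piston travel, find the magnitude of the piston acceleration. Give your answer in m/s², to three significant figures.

ω = 136.1 rad/s
x(θ) = r cosθ + √(L² − r² sin²θ); with ω constant, a = ω²·d²x/dθ².
d²x/dθ² = −r cosθ − r²(cos2θ)/√u − r⁴ sin²2θ/(4u^{3/2}),  u = L² − r² sin²θ = 0.0632086 m².
Substituting r = 0.0717 m, L = 0.2595 m, θ = 116.3°: d²x/dθ² = +0.043925 m.
a = ω²·d²x/dθ² = (136.1)²·(+0.043925) = +814.12 m/s²;  |a| = 814.12 m/s².

814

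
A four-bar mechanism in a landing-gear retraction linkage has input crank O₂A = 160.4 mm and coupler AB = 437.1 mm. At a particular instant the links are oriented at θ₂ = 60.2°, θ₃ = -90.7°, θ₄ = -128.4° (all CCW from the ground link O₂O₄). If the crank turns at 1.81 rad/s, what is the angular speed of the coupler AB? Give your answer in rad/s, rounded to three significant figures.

0.162

ω₂ = 1.81 rad/s
Differentiating the loop-closure r₂e^{iθ₂}+r₃e^{iθ₃}=r₁+r₄e^{iθ₄} gives r₂ω₂e^{iθ₂}+r₃ω₃e^{iθ₃}=r₄ω₄e^{iθ₄}.
Eliminating the other unknown: ω₃ = r₂ω₂ sin(θ₄−θ₂) / [r₃ sin(θ₃−θ₄)].
Numerator sine = +0.14954; denominator sine = +0.61153.
Result = 0.1604·1.81·(+0.14954) / (0.4371·(+0.61153)) = +0.16242 rad/s; magnitude 0.16242 rad/s.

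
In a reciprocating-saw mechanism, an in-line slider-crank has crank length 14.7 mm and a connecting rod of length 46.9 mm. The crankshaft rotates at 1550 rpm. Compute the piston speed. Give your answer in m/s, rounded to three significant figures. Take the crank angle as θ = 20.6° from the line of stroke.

1.09

ω = 2π·1550/60 = 162.3 rad/s
For an in-line slider-crank, x = r cosθ + √(L² − r² sin²θ), so v = −rω sinθ·[1 + r cosθ/√(L² − r² sin²θ)].
With r = 0.0147 m, L = 0.0469 m, θ = 20.6°: √(L² − r² sin²θ) = 0.046614 m.
v = −0.0147·162.3·0.35184·[1 + 0.0147·0.93606/0.046614] = -1.0873 m/s.
|v| = 1.0873 m/s.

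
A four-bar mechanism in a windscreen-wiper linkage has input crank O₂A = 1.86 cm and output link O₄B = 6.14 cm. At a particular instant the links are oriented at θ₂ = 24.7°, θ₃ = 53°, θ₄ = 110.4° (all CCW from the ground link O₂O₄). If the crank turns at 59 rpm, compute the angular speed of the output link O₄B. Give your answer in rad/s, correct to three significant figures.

ω₂ = 6.178 rad/s (from 59 rpm).
Differentiating the loop-closure r₂e^{iθ₂}+r₃e^{iθ₃}=r₁+r₄e^{iθ₄} gives r₂ω₂e^{iθ₂}+r₃ω₃e^{iθ₃}=r₄ω₄e^{iθ₄}.
Eliminating the other unknown: ω₄ = r₂ω₂ sin(θ₂−θ₃) / [r₄ sin(θ₄−θ₃)].
Numerator sine = -0.47409; denominator sine = +0.84245.
Result = 0.0186·6.178·(-0.47409) / (0.0614·(+0.84245)) = -1.0533 rad/s; magnitude 1.0533 rad/s.

1.05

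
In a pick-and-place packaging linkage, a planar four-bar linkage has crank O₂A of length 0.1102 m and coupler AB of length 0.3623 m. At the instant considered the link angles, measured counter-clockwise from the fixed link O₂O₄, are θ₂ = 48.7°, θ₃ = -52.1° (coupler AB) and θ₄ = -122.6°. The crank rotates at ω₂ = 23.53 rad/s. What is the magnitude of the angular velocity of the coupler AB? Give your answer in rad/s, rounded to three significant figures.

1.15

ω₂ = 23.53 rad/s
Differentiating the loop-closure r₂e^{iθ₂}+r₃e^{iθ₃}=r₁+r₄e^{iθ₄} gives r₂ω₂e^{iθ₂}+r₃ω₃e^{iθ₃}=r₄ω₄e^{iθ₄}.
Eliminating the other unknown: ω₃ = r₂ω₂ sin(θ₄−θ₂) / [r₃ sin(θ₃−θ₄)].
Numerator sine = -0.15126; denominator sine = +0.94264.
Result = 0.1102·23.53·(-0.15126) / (0.3623·(+0.94264)) = -1.1485 rad/s; magnitude 1.1485 rad/s.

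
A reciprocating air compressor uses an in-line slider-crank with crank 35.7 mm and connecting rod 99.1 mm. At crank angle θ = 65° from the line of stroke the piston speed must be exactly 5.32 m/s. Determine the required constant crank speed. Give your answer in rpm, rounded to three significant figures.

1350

For an in-line slider-crank, |v_piston| = rω|sinθ|·[1 + r cosθ/√(L² − r² sin²θ)].
With r = 0.0357 m, L = 0.0991 m, θ = 65°: the bracketed kinematic factor |dx/dθ| = 0.037567 m.
ω = v/|dx/dθ| = 5.32/0.037567 = 141.61 rad/s.
N = 60ω/(2π) = 1352.3 rpm.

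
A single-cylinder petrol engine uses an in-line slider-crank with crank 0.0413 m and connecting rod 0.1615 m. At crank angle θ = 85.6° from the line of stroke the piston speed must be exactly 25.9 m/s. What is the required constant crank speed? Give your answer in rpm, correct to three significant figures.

5890

For an in-line slider-crank, |v_piston| = rω|sinθ|·[1 + r cosθ/√(L² − r² sin²θ)].
With r = 0.0413 m, L = 0.1615 m, θ = 85.6°: the bracketed kinematic factor |dx/dθ| = 0.042014 m.
ω = v/|dx/dθ| = 25.9/0.042014 = 616.46 rad/s.
N = 60ω/(2π) = 5886.8 rpm.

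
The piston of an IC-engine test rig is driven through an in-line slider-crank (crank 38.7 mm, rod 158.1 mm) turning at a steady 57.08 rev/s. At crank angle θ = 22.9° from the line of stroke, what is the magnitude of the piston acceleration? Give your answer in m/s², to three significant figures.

5450

ω = 2π·57.1 = 358.6 rad/s
x(θ) = r cosθ + √(L² − r² sin²θ); with ω constant, a = ω²·d²x/dθ².
d²x/dθ² = −r cosθ − r²(cos2θ)/√u − r⁴ sin²2θ/(4u^{3/2}),  u = L² − r² sin²θ = 0.0247688 m².
Substituting r = 0.0387 m, L = 0.1581 m, θ = 22.9°: d²x/dθ² = -0.042358 m.
a = ω²·d²x/dθ² = (358.6)²·(-0.042358) = -5448.4 m/s²;  |a| = 5448.4 m/s².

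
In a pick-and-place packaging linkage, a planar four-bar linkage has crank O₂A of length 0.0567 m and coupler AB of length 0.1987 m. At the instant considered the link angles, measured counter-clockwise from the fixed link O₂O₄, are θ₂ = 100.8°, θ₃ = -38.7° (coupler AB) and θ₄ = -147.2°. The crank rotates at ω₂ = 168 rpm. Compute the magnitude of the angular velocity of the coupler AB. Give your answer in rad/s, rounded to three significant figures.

4.91

ω₂ = 17.59 rad/s (from 168 rpm).
Differentiating the loop-closure r₂e^{iθ₂}+r₃e^{iθ₃}=r₁+r₄e^{iθ₄} gives r₂ω₂e^{iθ₂}+r₃ω₃e^{iθ₃}=r₄ω₄e^{iθ₄}.
Eliminating the other unknown: ω₃ = r₂ω₂ sin(θ₄−θ₂) / [r₃ sin(θ₃−θ₄)].
Numerator sine = +0.92718; denominator sine = +0.94832.
Result = 0.0567·17.59·(+0.92718) / (0.1987·(+0.94832)) = +4.9083 rad/s; magnitude 4.9083 rad/s.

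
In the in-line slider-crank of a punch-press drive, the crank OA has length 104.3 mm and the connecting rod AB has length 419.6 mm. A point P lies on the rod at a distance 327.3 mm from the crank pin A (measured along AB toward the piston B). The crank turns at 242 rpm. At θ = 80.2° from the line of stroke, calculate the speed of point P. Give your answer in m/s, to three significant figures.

ω = 25.34 rad/s.  Crank-pin speed |V_A| = rω = 2.6432 m/s, perpendicular to OA.
Rod angle: sinφ = −(r/L) sinθ ⇒ φ = -14.178°; ω_rod = −rω cosθ/√(L²−r²sin²θ) = -1.1059 rad/s.
V_P = V_A + ω_rod × AP, with AP = 0.3273 m along the rod.
Components: V_Px = −rω sinθ − a·ω_rod·sinφ = -2.6933 m/s;  V_Py = rω cosθ + a·ω_rod·cosφ = +0.098964 m/s.
|V_P| = √(V_Px² + V_Py²) = 2.6951 m/s.

2.70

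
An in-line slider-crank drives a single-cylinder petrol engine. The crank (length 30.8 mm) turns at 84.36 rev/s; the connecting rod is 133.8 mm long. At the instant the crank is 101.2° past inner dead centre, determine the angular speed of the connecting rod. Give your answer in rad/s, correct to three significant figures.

ω = 530 rad/s (converted from 84.36 rev/s).
The rod makes angle φ with the slider axis where L sinφ = r sinθ; differentiating, L cosφ·φ̇ = r ω cosθ.
L cosφ = √(L² − r² sin²θ) = 0.13034 m.
|ω_rod| = r ω |cosθ| / √(L² − r² sin²θ) = 0.0308·530·0.19423/0.13034 = 24.328 rad/s.

24.3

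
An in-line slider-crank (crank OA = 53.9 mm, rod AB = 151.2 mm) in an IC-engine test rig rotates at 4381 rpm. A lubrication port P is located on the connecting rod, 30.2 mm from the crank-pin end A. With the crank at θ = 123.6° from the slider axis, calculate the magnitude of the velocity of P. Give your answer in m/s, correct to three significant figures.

22.6

ω = 458.8 rad/s.  Crank-pin speed |V_A| = rω = 24.728 m/s, perpendicular to OA.
Rod angle: sinφ = −(r/L) sinθ ⇒ φ = -17.273°; ω_rod = −rω cosθ/√(L²−r²sin²θ) = +94.779 rad/s.
V_P = V_A + ω_rod × AP, with AP = 0.0302 m along the rod.
Components: V_Px = −rω sinθ − a·ω_rod·sinφ = -19.747 m/s;  V_Py = rω cosθ + a·ω_rod·cosφ = -10.951 m/s.
|V_P| = √(V_Px² + V_Py²) = 22.58 m/s.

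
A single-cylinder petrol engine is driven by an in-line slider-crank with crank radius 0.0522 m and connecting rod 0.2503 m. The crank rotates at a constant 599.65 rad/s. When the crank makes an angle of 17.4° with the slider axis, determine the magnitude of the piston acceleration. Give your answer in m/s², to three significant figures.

ω = 599.6 rad/s
x(θ) = r cosθ + √(L² − r² sin²θ); with ω constant, a = ω²·d²x/dθ².
d²x/dθ² = −r cosθ − r²(cos2θ)/√u − r⁴ sin²2θ/(4u^{3/2}),  u = L² − r² sin²θ = 0.0624064 m².
Substituting r = 0.0522 m, L = 0.2503 m, θ = 17.4°: d²x/dθ² = -0.058807 m.
a = ω²·d²x/dθ² = (599.6)²·(-0.058807) = -21146 m/s²;  |a| = 21146 m/s².

21100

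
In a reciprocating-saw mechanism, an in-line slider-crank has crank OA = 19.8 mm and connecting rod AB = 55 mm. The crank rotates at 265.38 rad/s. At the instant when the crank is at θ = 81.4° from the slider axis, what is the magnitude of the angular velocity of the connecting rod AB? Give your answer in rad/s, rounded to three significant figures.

15.3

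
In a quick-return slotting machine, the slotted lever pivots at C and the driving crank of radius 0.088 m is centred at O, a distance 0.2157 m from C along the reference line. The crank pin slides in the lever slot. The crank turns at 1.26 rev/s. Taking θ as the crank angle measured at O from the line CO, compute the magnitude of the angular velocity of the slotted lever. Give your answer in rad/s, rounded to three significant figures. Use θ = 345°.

ω = 7.917 rad/s (from 1.26 rev/s).
Crank pin A relative to C: A = (d + r cosθ, r sinθ); lever angle φ = atan2(r sinθ, d + r cosθ).
Differentiating tanφ: φ̇ = rω(d cosθ + r)/(d² + r² + 2dr cosθ).
d² + r² + 2dr cosθ = |CA|² = 0.0909401 m²;  d cosθ + r = +0.29635 m.
|ω_lever| = |0.088·7.917·+0.29635| / 0.0909401 = 2.2703 rad/s.

2.27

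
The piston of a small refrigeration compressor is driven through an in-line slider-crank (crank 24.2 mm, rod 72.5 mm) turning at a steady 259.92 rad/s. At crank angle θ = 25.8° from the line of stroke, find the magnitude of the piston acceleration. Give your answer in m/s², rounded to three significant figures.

1820

ω = 259.9 rad/s
x(θ) = r cosθ + √(L² − r² sin²θ); with ω constant, a = ω²·d²x/dθ².
d²x/dθ² = −r cosθ − r²(cos2θ)/√u − r⁴ sin²2θ/(4u^{3/2}),  u = L² − r² sin²θ = 0.00514531 m².
Substituting r = 0.0242 m, L = 0.0725 m, θ = 25.8°: d²x/dθ² = -0.027002 m.
a = ω²·d²x/dθ² = (259.9)²·(-0.027002) = -1824.2 m/s²;  |a| = 1824.2 m/s².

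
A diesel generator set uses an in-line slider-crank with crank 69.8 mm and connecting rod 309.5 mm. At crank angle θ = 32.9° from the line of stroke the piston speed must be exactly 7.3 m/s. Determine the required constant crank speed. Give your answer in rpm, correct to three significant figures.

For an in-line slider-crank, |v_piston| = rω|sinθ|·[1 + r cosθ/√(L² − r² sin²θ)].
With r = 0.0698 m, L = 0.3095 m, θ = 32.9°: the bracketed kinematic factor |dx/dθ| = 0.045147 m.
ω = v/|dx/dθ| = 7.3/0.045147 = 161.69 rad/s.
N = 60ω/(2π) = 1544.1 rpm.

1540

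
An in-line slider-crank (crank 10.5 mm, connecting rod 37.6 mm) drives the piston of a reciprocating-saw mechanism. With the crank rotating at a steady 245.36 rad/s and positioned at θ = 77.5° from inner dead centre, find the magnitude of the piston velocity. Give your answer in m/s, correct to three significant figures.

2.67

ω = 245.4 rad/s
For an in-line slider-crank, x = r cosθ + √(L² − r² sin²θ), so v = −rω sinθ·[1 + r cosθ/√(L² − r² sin²θ)].
With r = 0.0105 m, L = 0.0376 m, θ = 77.5°: √(L² − r² sin²θ) = 0.036176 m.
v = −0.0105·245.4·0.97630·[1 + 0.0105·0.21644/0.036176] = -2.6732 m/s.
|v| = 2.6732 m/s.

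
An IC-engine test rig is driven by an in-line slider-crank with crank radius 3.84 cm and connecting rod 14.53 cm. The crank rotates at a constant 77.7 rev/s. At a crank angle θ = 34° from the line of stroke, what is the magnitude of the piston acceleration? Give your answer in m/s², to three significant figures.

8540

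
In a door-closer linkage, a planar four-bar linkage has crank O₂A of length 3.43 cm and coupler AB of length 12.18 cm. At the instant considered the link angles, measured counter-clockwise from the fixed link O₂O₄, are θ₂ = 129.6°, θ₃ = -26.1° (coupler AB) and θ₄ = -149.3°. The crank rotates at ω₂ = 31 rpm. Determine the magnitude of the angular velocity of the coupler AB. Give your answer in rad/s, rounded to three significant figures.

1.08

ω₂ = 3.246 rad/s (from 31 rpm).
Differentiating the loop-closure r₂e^{iθ₂}+r₃e^{iθ₃}=r₁+r₄e^{iθ₄} gives r₂ω₂e^{iθ₂}+r₃ω₃e^{iθ₃}=r₄ω₄e^{iθ₄}.
Eliminating the other unknown: ω₃ = r₂ω₂ sin(θ₄−θ₂) / [r₃ sin(θ₃−θ₄)].
Numerator sine = +0.98796; denominator sine = +0.83676.
Result = 0.0343·3.246·(+0.98796) / (0.1218·(+0.83676)) = +1.0794 rad/s; magnitude 1.0794 rad/s.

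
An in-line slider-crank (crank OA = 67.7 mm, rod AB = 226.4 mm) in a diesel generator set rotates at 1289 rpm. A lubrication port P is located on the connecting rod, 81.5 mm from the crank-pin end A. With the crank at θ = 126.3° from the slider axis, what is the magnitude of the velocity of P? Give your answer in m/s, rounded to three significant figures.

ω = 135 rad/s.  Crank-pin speed |V_A| = rω = 9.1384 m/s, perpendicular to OA.
Rod angle: sinφ = −(r/L) sinθ ⇒ φ = -13.945°; ω_rod = −rω cosθ/√(L²−r²sin²θ) = +24.622 rad/s.
V_P = V_A + ω_rod × AP, with AP = 0.0815 m along the rod.
Components: V_Px = −rω sinθ − a·ω_rod·sinφ = -6.8813 m/s;  V_Py = rω cosθ + a·ω_rod·cosφ = -3.4625 m/s.
|V_P| = √(V_Px² + V_Py²) = 7.7033 m/s.

7.70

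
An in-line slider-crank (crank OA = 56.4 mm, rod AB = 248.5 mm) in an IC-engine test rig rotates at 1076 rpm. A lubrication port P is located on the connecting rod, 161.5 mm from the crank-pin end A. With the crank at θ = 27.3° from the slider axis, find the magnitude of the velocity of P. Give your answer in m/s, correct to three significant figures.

3.85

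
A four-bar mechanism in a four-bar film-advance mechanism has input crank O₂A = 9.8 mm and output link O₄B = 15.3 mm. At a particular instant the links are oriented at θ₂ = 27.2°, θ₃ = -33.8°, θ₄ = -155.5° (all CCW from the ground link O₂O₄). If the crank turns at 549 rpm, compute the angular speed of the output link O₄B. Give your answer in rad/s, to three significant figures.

ω₂ = 57.49 rad/s (from 549 rpm).
Differentiating the loop-closure r₂e^{iθ₂}+r₃e^{iθ₃}=r₁+r₄e^{iθ₄} gives r₂ω₂e^{iθ₂}+r₃ω₃e^{iθ₃}=r₄ω₄e^{iθ₄}.
Eliminating the other unknown: ω₄ = r₂ω₂ sin(θ₂−θ₃) / [r₄ sin(θ₄−θ₃)].
Numerator sine = +0.87462; denominator sine = -0.85081.
Result = 0.0098·57.49·(+0.87462) / (0.0153·(-0.85081)) = -37.855 rad/s; magnitude 37.855 rad/s.

37.9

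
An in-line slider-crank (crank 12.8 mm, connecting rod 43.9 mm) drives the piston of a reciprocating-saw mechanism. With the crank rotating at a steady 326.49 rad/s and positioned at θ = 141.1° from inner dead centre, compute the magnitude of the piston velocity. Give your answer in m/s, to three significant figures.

2.02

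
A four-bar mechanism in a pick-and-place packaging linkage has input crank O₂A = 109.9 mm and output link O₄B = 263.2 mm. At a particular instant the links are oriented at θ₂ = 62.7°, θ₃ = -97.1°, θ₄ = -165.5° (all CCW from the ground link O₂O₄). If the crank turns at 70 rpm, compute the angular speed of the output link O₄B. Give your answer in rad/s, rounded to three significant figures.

ω₂ = 7.33 rad/s (from 70 rpm).
Differentiating the loop-closure r₂e^{iθ₂}+r₃e^{iθ₃}=r₁+r₄e^{iθ₄} gives r₂ω₂e^{iθ₂}+r₃ω₃e^{iθ₃}=r₄ω₄e^{iθ₄}.
Eliminating the other unknown: ω₄ = r₂ω₂ sin(θ₂−θ₃) / [r₄ sin(θ₄−θ₃)].
Numerator sine = +0.34530; denominator sine = -0.92978.
Result = 0.1099·7.33·(+0.34530) / (0.2632·(-0.92978)) = -1.1367 rad/s; magnitude 1.1367 rad/s.

1.14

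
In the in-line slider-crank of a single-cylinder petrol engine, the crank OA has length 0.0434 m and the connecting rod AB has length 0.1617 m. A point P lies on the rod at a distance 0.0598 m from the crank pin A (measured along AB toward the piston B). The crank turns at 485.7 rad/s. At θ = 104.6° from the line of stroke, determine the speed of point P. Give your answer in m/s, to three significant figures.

20.2

ω = 485.7 rad/s.  Crank-pin speed |V_A| = rω = 21.079 m/s, perpendicular to OA.
Rod angle: sinφ = −(r/L) sinθ ⇒ φ = -15.054°; ω_rod = −rω cosθ/√(L²−r²sin²θ) = +34.028 rad/s.
V_P = V_A + ω_rod × AP, with AP = 0.0598 m along the rod.
Components: V_Px = −rω sinθ − a·ω_rod·sinφ = -19.87 m/s;  V_Py = rω cosθ + a·ω_rod·cosφ = -3.3484 m/s.
|V_P| = √(V_Px² + V_Py²) = 20.15 m/s.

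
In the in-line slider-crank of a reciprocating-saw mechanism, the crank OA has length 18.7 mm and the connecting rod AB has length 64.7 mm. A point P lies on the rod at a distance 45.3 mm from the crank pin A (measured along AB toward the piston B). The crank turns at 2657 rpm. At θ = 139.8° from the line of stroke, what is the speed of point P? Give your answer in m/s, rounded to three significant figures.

ω = 278.2 rad/s.  Crank-pin speed |V_A| = rω = 5.2031 m/s, perpendicular to OA.
Rod angle: sinφ = −(r/L) sinθ ⇒ φ = -10.752°; ω_rod = −rω cosθ/√(L²−r²sin²θ) = +62.521 rad/s.
V_P = V_A + ω_rod × AP, with AP = 0.0453 m along the rod.
Components: V_Px = −rω sinθ − a·ω_rod·sinφ = -2.83 m/s;  V_Py = rω cosθ + a·ω_rod·cosφ = -1.1916 m/s.
|V_P| = √(V_Px² + V_Py²) = 3.0707 m/s.

3.07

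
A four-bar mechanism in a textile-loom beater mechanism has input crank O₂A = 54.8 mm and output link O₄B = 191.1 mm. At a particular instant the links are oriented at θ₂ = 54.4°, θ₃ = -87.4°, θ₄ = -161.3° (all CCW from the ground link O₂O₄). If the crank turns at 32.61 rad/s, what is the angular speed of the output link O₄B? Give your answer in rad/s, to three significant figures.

6.02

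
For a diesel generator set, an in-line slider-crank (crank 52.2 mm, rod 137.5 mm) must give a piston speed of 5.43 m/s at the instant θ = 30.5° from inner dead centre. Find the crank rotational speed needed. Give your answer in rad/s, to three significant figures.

For an in-line slider-crank, |v_piston| = rω|sinθ|·[1 + r cosθ/√(L² − r² sin²θ)].
With r = 0.0522 m, L = 0.1375 m, θ = 30.5°: the bracketed kinematic factor |dx/dθ| = 0.035325 m.
ω = v/|dx/dθ| = 5.43/0.035325 = 153.71 rad/s.

154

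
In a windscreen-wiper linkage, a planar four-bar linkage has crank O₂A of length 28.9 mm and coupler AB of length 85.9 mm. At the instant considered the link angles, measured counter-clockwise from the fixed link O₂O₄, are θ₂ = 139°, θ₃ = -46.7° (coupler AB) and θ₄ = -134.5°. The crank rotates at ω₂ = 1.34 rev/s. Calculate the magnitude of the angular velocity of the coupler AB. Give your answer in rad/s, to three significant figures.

2.83

ω₂ = 8.419 rad/s (from 1.34 rev/s).
Differentiating the loop-closure r₂e^{iθ₂}+r₃e^{iθ₃}=r₁+r₄e^{iθ₄} gives r₂ω₂e^{iθ₂}+r₃ω₃e^{iθ₃}=r₄ω₄e^{iθ₄}.
Eliminating the other unknown: ω₃ = r₂ω₂ sin(θ₄−θ₂) / [r₃ sin(θ₃−θ₄)].
Numerator sine = +0.99813; denominator sine = +0.99926.
Result = 0.0289·8.419·(+0.99813) / (0.0859·(+0.99926)) = +2.8294 rad/s; magnitude 2.8294 rad/s.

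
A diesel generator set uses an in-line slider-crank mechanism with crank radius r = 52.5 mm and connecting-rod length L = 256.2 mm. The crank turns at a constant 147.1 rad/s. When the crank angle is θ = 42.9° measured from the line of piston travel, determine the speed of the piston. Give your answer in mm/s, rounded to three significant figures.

ω = 147.1 rad/s
For an in-line slider-crank, x = r cosθ + √(L² − r² sin²θ), so v = −rω sinθ·[1 + r cosθ/√(L² − r² sin²θ)].
With r = 0.0525 m, L = 0.2562 m, θ = 42.9°: √(L² − r² sin²θ) = 0.2537 m.
v = −0.0525·147.1·0.68072·[1 + 0.0525·0.73254/0.2537] = -6.054 m/s.
|v| = 6.054 m/s = 6054 mm/s.

6050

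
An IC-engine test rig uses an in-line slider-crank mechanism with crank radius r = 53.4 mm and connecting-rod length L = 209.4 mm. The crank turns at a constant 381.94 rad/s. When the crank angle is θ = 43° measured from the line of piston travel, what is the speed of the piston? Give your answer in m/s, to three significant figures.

16.5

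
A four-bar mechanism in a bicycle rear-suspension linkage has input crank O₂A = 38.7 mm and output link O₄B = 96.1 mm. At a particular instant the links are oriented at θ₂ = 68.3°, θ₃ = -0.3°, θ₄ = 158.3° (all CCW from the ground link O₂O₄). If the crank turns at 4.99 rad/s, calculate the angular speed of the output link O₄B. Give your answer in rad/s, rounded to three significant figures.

5.13

ω₂ = 4.99 rad/s
Differentiating the loop-closure r₂e^{iθ₂}+r₃e^{iθ₃}=r₁+r₄e^{iθ₄} gives r₂ω₂e^{iθ₂}+r₃ω₃e^{iθ₃}=r₄ω₄e^{iθ₄}.
Eliminating the other unknown: ω₄ = r₂ω₂ sin(θ₂−θ₃) / [r₄ sin(θ₄−θ₃)].
Numerator sine = +0.93106; denominator sine = +0.36488.
Result = 0.0387·4.99·(+0.93106) / (0.0961·(+0.36488)) = +5.1276 rad/s; magnitude 5.1276 rad/s.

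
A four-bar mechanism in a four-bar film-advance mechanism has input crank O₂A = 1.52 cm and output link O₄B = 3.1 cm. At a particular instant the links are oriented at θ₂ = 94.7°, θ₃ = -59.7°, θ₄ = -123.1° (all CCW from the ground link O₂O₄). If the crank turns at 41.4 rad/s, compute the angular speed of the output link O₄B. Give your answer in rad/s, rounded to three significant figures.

9.81

ω₂ = 41.4 rad/s
Differentiating the loop-closure r₂e^{iθ₂}+r₃e^{iθ₃}=r₁+r₄e^{iθ₄} gives r₂ω₂e^{iθ₂}+r₃ω₃e^{iθ₃}=r₄ω₄e^{iθ₄}.
Eliminating the other unknown: ω₄ = r₂ω₂ sin(θ₂−θ₃) / [r₄ sin(θ₄−θ₃)].
Numerator sine = +0.43209; denominator sine = -0.89415.
Result = 0.0152·41.4·(+0.43209) / (0.031·(-0.89415)) = -9.8093 rad/s; magnitude 9.8093 rad/s.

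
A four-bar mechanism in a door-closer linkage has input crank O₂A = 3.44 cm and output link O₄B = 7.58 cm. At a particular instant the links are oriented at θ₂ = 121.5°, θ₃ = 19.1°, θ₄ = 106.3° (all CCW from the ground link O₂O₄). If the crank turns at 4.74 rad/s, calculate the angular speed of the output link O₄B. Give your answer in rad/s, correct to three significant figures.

2.10

ω₂ = 4.74 rad/s
Differentiating the loop-closure r₂e^{iθ₂}+r₃e^{iθ₃}=r₁+r₄e^{iθ₄} gives r₂ω₂e^{iθ₂}+r₃ω₃e^{iθ₃}=r₄ω₄e^{iθ₄}.
Eliminating the other unknown: ω₄ = r₂ω₂ sin(θ₂−θ₃) / [r₄ sin(θ₄−θ₃)].
Numerator sine = +0.97667; denominator sine = +0.99881.
Result = 0.0344·4.74·(+0.97667) / (0.0758·(+0.99881)) = +2.1035 rad/s; magnitude 2.1035 rad/s.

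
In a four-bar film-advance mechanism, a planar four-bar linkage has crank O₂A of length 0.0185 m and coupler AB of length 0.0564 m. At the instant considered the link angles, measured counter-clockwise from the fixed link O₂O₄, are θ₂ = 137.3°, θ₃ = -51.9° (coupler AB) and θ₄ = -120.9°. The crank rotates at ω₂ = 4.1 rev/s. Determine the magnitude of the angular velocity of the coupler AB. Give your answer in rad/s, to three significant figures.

8.86

ω₂ = 25.76 rad/s (from 4.1 rev/s).
Differentiating the loop-closure r₂e^{iθ₂}+r₃e^{iθ₃}=r₁+r₄e^{iθ₄} gives r₂ω₂e^{iθ₂}+r₃ω₃e^{iθ₃}=r₄ω₄e^{iθ₄}.
Eliminating the other unknown: ω₃ = r₂ω₂ sin(θ₄−θ₂) / [r₃ sin(θ₃−θ₄)].
Numerator sine = +0.97887; denominator sine = +0.93358.
Result = 0.0185·25.76·(+0.97887) / (0.0564·(+0.93358)) = +8.8599 rad/s; magnitude 8.8599 rad/s.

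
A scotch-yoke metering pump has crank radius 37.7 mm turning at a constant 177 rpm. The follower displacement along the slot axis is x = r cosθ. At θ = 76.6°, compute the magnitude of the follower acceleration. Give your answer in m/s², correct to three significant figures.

ω = 18.54 rad/s (from 177 rpm).
x = r cosθ ⇒ ẍ = −rω² cosθ (ω constant).
|a| = rω²|cosθ| = 0.0377·(18.54)²·|cos 76.6°| = 3.0017 m/s².

3.00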